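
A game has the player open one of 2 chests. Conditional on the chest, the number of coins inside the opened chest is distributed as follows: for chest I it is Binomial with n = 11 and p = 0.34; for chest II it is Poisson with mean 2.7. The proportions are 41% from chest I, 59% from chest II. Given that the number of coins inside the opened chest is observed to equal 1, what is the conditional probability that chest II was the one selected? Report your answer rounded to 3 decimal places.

Likelihoods P(X=1 | ·): I: 0.0586558; II: 0.181455.
Posterior ∝ prior × likelihood. Numerator for II: 0.59·0.181455 = 0.107058.
Normalizing constant: 0.41·0.0586558 + 0.59·0.181455 = 0.131107.
P(II | observation) = 0.107058 / 0.131107 = 0.816571.

0.817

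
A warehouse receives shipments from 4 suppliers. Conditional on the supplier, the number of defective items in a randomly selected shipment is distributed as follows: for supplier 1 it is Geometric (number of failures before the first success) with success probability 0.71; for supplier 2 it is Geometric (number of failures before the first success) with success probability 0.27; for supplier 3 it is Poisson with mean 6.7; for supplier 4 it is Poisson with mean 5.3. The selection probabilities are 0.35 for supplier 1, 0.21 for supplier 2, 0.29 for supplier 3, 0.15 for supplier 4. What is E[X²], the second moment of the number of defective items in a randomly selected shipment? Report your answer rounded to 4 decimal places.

For each component E[X²] = Var + (mean)², giving 1: 0.742115; 2: 17.3237; 3: 51.59; 4: 33.39.
Overall E[X²] = 0.35·0.742115 + 0.21·17.3237 + 0.29·51.59 + 0.15·33.39 = 23.8673.

23.8673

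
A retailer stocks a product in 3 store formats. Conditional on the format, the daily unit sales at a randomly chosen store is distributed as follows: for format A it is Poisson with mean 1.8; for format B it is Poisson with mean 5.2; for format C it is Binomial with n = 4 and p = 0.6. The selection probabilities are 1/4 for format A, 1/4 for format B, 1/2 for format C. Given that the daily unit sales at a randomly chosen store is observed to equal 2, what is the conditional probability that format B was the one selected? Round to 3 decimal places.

0.072

Likelihoods P(X=2 | ·): A: 0.267784; B: 0.074584; C: 0.3456.
Posterior ∝ prior × likelihood. Numerator for B: 0.25·0.074584 = 0.018646.
Normalizing constant: 0.25·0.267784 + 0.25·0.074584 + 0.5·0.3456 = 0.258392.
P(B | observation) = 0.018646 / 0.258392 = 0.0721616.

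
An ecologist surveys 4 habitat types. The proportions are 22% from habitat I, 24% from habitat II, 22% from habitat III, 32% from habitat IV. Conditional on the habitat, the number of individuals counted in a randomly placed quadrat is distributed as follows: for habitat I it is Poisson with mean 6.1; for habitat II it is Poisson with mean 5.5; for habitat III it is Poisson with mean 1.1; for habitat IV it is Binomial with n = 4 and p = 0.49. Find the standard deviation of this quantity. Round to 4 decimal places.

2.7742

Per component, I: μ=6.1, E[X²]=43.31; II: μ=5.5, E[X²]=35.75; III: μ=1.1, E[X²]=2.31; IV: μ=1.96, E[X²]=4.8412.
E[X] = 0.22·6.1 + 0.24·5.5 + 0.22·1.1 + 0.32·1.96 = 3.5312.
E[X²] = 0.22·43.31 + 0.24·35.75 + 0.22·2.31 + 0.32·4.8412 = 20.1656.
Var(X) = E[X²] − (E[X])² = 20.1656 − 12.4694 = 7.69621.
SD(X) = √7.69621 = 2.7742.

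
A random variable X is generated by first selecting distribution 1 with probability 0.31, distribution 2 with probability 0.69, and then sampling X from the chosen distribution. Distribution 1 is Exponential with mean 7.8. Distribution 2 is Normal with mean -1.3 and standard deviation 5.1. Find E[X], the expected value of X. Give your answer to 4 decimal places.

1.5210

Component means — 1: 7.8; 2: -1.3.
E[X] = 0.31·7.8 + 0.69·-1.3 = 1.521.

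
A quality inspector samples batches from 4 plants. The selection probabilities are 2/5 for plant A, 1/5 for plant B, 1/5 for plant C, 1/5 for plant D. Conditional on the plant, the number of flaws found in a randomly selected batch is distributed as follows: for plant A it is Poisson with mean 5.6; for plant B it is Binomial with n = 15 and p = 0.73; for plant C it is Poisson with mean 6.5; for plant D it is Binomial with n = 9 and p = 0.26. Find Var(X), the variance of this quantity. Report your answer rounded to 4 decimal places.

12.1320

Per component, A: μ=5.6, E[X²]=36.96; B: μ=10.95, E[X²]=122.859; C: μ=6.5, E[X²]=48.75; D: μ=2.34, E[X²]=7.2072.
E[X] = 0.4·5.6 + 0.2·10.95 + 0.2·6.5 + 0.2·2.34 = 6.198.
E[X²] = 0.4·36.96 + 0.2·122.859 + 0.2·48.75 + 0.2·7.2072 = 50.5472.
Var(X) = E[X²] − (E[X])² = 50.5472 − 38.4152 = 12.132.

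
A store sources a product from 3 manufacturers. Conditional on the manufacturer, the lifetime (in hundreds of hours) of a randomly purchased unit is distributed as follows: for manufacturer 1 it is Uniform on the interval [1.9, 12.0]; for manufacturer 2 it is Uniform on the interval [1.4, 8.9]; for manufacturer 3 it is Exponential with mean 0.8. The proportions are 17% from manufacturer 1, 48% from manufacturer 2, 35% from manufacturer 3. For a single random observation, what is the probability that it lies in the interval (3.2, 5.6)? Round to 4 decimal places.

Conditional on each manufacturer, P(3.2 < X < 5.6): 1: 0.237624; 2: 0.32; 3: 0.0174038.
By total probability, P(3.2 < X < 5.6) = 0.17·0.237624 + 0.48·0.32 + 0.35·0.0174038 = 0.200087.

0.2001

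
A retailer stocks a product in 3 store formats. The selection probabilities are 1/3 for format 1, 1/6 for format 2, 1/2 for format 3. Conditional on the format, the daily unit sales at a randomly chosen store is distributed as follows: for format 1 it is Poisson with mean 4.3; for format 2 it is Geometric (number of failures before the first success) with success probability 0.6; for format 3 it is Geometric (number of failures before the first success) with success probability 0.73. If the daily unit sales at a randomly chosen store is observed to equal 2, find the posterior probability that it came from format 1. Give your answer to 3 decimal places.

Likelihoods P(X=2 | ·): 1: 0.125441; 2: 0.096; 3: 0.053217.
Posterior ∝ prior × likelihood. Numerator for 1: 0.333333·0.125441 = 0.0418138.
Normalizing constant: 0.333333·0.125441 + 0.166667·0.096 + 0.5·0.053217 = 0.0844223.
P(1 | observation) = 0.0418138 / 0.0844223 = 0.495293.

0.495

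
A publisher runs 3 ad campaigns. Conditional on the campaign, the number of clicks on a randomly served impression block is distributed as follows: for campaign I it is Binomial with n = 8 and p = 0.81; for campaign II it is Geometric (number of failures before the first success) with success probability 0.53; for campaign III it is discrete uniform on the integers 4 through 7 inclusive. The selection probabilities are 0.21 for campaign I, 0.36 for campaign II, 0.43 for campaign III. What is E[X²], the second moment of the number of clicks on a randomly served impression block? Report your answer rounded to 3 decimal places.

For each component E[X²] = Var + (mean)², giving I: 43.2216; II: 2.45959; III: 31.5.
Overall E[X²] = 0.21·43.2216 + 0.36·2.45959 + 0.43·31.5 = 23.507.

23.507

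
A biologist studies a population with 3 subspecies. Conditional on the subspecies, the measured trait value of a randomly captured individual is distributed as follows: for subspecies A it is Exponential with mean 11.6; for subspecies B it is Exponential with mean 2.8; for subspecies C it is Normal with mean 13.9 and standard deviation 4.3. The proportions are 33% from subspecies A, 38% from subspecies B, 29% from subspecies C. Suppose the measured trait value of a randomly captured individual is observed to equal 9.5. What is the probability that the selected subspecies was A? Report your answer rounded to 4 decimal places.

Likelihoods f(9.5 | ·): A: 0.0380075; B: 0.0120045; C: 0.0549638.
Posterior ∝ prior × likelihood. Numerator for A: 0.33·0.0380075 = 0.0125425.
Normalizing constant: 0.33·0.0380075 + 0.38·0.0120045 + 0.29·0.0549638 = 0.0330437.
P(A | observation) = 0.0125425 / 0.0330437 = 0.379573.

0.3796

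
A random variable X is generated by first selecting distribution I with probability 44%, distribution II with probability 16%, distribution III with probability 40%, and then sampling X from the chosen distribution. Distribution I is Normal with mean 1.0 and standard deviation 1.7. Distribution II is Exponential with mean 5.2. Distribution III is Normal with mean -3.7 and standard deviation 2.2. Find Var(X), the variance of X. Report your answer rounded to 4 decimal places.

17.7331

Per component, I: μ=1, E[X²]=3.89; II: μ=5.2, E[X²]=54.08; III: μ=-3.7, E[X²]=18.53.
E[X] = 0.44·1 + 0.16·5.2 + 0.4·-3.7 = -0.208.
E[X²] = 0.44·3.89 + 0.16·54.08 + 0.4·18.53 = 17.7764.
Var(X) = E[X²] − (E[X])² = 17.7764 − 0.043264 = 17.7331.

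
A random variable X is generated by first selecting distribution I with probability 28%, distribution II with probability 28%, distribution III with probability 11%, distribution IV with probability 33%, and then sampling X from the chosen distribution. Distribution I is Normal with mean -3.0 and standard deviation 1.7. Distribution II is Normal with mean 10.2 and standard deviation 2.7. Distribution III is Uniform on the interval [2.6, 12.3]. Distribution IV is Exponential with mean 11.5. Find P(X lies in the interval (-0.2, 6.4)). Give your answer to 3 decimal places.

0.220

Conditional on each component, P(-0.2 < X < 6.4): I: 0.049773; II: 0.0795947; III: 0.391753; IV: 0.426801.
By total probability, P(-0.2 < X < 6.4) = 0.28·0.049773 + 0.28·0.0795947 + 0.11·0.391753 + 0.33·0.426801 = 0.22016.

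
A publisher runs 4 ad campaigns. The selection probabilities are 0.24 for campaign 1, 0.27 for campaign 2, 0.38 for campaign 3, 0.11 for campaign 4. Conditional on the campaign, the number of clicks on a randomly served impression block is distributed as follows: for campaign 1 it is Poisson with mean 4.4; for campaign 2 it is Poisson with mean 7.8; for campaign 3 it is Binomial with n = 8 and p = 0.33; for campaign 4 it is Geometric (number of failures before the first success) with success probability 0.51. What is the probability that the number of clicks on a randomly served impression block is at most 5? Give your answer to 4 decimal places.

0.7109

Conditional on each campaign, P(X ≤ 5): 1: 0.719912; 2: 0.210251; 3: 0.981342; 4: 0.986159.
By total probability, P(X ≤ 5) = 0.24·0.719912 + 0.27·0.210251 + 0.38·0.981342 + 0.11·0.986159 = 0.710934.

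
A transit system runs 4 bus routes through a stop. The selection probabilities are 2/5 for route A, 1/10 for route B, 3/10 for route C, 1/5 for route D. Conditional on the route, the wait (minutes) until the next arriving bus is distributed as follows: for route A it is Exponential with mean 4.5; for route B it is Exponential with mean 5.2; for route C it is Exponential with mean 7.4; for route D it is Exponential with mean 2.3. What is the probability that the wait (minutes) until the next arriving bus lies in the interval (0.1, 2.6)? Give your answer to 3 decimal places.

Conditional on each route, P(0.1 < X < 2.6): A: 0.416879; B: 0.374422; C: 0.282841; D: 0.634561.
By total probability, P(0.1 < X < 2.6) = 0.4·0.416879 + 0.1·0.374422 + 0.3·0.282841 + 0.2·0.634561 = 0.415958.

0.416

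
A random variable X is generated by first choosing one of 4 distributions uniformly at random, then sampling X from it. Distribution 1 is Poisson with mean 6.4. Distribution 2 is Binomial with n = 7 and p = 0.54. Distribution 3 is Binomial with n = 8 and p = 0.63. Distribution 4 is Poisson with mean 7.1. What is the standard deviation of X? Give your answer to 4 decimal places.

Per component, 1: μ=6.4, E[X²]=47.36; 2: μ=3.78, E[X²]=16.0272; 3: μ=5.04, E[X²]=27.2664; 4: μ=7.1, E[X²]=57.51.
E[X] = 0.25·6.4 + 0.25·3.78 + 0.25·5.04 + 0.25·7.1 = 5.58.
E[X²] = 0.25·47.36 + 0.25·16.0272 + 0.25·27.2664 + 0.25·57.51 = 37.0409.
Var(X) = E[X²] − (E[X])² = 37.0409 − 31.1364 = 5.9045.
SD(X) = √5.9045 = 2.42992.

2.4299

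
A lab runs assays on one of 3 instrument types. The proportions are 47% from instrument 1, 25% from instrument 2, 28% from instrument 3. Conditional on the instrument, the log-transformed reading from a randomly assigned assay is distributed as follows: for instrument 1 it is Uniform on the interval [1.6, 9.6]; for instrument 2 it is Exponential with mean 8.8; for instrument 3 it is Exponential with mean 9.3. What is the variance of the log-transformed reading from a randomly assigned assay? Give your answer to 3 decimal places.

Per component, 1: μ=5.6, E[X²]=36.6933; 2: μ=8.8, E[X²]=154.88; 3: μ=9.3, E[X²]=172.98.
E[X] = 0.47·5.6 + 0.25·8.8 + 0.28·9.3 = 7.436.
E[X²] = 0.47·36.6933 + 0.25·154.88 + 0.28·172.98 = 104.4.
Var(X) = E[X²] − (E[X])² = 104.4 − 55.2941 = 49.1062.

49.106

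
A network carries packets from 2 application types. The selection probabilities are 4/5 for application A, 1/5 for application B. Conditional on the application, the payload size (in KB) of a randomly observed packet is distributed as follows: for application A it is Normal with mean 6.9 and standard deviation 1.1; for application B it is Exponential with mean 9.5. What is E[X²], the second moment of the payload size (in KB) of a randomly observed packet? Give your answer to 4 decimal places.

For each component E[X²] = Var + (mean)², giving A: 48.82; B: 180.5.
Overall E[X²] = 0.8·48.82 + 0.2·180.5 = 75.156.

75.1560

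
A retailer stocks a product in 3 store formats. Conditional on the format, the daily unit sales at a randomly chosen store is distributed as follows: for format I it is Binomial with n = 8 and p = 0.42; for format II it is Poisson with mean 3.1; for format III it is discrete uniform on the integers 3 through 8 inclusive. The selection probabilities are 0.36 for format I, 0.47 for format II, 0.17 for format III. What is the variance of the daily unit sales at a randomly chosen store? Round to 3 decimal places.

Per component, I: μ=3.36, E[X²]=13.2384; II: μ=3.1, E[X²]=12.71; III: μ=5.5, E[X²]=33.1667.
E[X] = 0.36·3.36 + 0.47·3.1 + 0.17·5.5 = 3.6016.
E[X²] = 0.36·13.2384 + 0.47·12.71 + 0.17·33.1667 = 16.3779.
Var(X) = E[X²] − (E[X])² = 16.3779 − 12.9715 = 3.40633.

3.406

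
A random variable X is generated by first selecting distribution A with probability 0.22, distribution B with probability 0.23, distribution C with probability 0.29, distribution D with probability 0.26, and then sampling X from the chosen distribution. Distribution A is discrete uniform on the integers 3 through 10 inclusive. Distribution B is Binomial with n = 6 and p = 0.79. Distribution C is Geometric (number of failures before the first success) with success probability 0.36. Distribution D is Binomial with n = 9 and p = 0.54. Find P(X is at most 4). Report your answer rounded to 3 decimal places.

Conditional on each component, P(X ≤ 4): A: 0.25; B: 0.369203; C: 0.892626; D: 0.402398.
By total probability, P(X ≤ 4) = 0.22·0.25 + 0.23·0.369203 + 0.29·0.892626 + 0.26·0.402398 = 0.503402.

0.503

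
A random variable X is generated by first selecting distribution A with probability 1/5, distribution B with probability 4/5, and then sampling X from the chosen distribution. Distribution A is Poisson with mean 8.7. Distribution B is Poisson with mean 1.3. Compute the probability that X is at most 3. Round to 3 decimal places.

Conditional on each component, P(X ≤ 3): A: 0.0262032; B: 0.956905.
By total probability, P(X ≤ 3) = 0.2·0.0262032 + 0.8·0.956905 = 0.770764.

0.771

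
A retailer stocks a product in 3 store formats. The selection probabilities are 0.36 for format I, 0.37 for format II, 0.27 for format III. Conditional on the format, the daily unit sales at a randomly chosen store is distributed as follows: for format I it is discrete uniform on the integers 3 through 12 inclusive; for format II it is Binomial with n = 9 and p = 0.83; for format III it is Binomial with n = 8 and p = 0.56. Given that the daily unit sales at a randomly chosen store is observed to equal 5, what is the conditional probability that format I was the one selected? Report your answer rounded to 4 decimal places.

Likelihoods P(X=5 | ·): I: 0.1; II: 0.0414531; III: 0.262716.
Posterior ∝ prior × likelihood. Numerator for I: 0.36·0.1 = 0.036.
Normalizing constant: 0.36·0.1 + 0.37·0.0414531 + 0.27·0.262716 = 0.122271.
P(I | observation) = 0.036 / 0.122271 = 0.294428.

0.2944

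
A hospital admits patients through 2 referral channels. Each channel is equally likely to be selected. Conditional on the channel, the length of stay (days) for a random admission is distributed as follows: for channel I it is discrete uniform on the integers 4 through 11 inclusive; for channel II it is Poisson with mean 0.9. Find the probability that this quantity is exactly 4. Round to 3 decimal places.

Conditional on each channel, P(X = 4): I: 0.125; II: 0.0111146.
By total probability, P(X = 4) = 0.5·0.125 + 0.5·0.0111146 = 0.0680573.

0.068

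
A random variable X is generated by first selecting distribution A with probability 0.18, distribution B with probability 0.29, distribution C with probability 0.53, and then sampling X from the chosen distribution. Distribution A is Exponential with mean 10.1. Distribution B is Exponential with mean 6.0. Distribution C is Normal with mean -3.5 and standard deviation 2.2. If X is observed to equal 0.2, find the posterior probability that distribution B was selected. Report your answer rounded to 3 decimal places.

Likelihoods f(0.2 | ·): A: 0.0970686; B: 0.161203; C: 0.0440843.
Posterior ∝ prior × likelihood. Numerator for B: 0.29·0.161203 = 0.0467488.
Normalizing constant: 0.18·0.0970686 + 0.29·0.161203 + 0.53·0.0440843 = 0.0875858.
P(B | observation) = 0.0467488 / 0.0875858 = 0.533748.

0.534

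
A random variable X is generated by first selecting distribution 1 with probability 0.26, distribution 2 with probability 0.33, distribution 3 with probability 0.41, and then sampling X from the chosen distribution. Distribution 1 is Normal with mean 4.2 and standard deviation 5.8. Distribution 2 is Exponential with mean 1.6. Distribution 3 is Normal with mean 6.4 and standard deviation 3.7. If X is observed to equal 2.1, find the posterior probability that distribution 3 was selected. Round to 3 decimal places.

0.237

Likelihoods f(2.1 | ·): 1: 0.0644192; 2: 0.168216; 3: 0.0548813.
Posterior ∝ prior × likelihood. Numerator for 3: 0.41·0.0548813 = 0.0225014.
Normalizing constant: 0.26·0.0644192 + 0.33·0.168216 + 0.41·0.0548813 = 0.0947618.
P(3 | observation) = 0.0225014 / 0.0947618 = 0.237452.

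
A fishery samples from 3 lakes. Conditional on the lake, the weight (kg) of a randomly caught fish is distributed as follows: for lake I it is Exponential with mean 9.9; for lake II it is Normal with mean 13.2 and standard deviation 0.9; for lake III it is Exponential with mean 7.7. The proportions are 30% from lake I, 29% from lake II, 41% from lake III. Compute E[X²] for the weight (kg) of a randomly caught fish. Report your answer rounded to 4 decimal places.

158.1883

For each component E[X²] = Var + (mean)², giving I: 196.02; II: 175.05; III: 118.58.
Overall E[X²] = 0.3·196.02 + 0.29·175.05 + 0.41·118.58 = 158.188.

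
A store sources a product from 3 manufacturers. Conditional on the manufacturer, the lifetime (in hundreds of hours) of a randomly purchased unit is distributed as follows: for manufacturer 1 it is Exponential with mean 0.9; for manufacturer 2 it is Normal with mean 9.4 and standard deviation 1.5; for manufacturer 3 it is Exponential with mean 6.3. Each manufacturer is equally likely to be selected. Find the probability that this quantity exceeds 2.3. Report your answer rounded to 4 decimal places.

0.5906

Conditional on each manufacturer, P(X > 2.3): 1: 0.0776491; 2: 0.999999; 3: 0.694142.
By total probability, P(X > 2.3) = 0.333333·0.0776491 + 0.333333·0.999999 + 0.333333·0.694142 = 0.590597.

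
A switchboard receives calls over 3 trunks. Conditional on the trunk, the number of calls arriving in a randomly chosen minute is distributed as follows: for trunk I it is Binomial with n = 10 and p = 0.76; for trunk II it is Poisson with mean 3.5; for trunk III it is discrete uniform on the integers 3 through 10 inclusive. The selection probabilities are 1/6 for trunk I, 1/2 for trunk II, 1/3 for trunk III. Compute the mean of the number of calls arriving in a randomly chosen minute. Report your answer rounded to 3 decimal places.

Component means — I: 7.6; II: 3.5; III: 6.5.
E[X] = 0.166667·7.6 + 0.5·3.5 + 0.333333·6.5 = 5.18333.

5.183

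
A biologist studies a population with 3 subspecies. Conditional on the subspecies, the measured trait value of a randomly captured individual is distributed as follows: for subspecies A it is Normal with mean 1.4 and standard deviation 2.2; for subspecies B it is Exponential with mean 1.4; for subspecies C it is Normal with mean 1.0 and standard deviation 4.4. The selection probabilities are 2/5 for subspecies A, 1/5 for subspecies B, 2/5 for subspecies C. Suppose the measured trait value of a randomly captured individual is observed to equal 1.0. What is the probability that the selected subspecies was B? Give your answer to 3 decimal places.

0.394

Likelihoods f(1.0 | ·): A: 0.178365; B: 0.349673; C: 0.0906687.
Posterior ∝ prior × likelihood. Numerator for B: 0.2·0.349673 = 0.0699345.
Normalizing constant: 0.4·0.178365 + 0.2·0.349673 + 0.4·0.0906687 = 0.177548.
P(B | observation) = 0.0699345 / 0.177548 = 0.393891.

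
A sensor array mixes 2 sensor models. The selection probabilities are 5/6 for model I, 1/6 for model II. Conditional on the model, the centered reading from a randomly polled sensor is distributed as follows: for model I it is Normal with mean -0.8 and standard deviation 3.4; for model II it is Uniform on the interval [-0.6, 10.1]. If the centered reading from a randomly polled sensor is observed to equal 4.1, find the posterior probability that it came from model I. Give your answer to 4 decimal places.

0.6896

Likelihoods f(4.1 | ·): I: 0.0415354; II: 0.0934579.
Posterior ∝ prior × likelihood. Numerator for I: 0.833333·0.0415354 = 0.0346128.
Normalizing constant: 0.833333·0.0415354 + 0.166667·0.0934579 = 0.0501892.
P(I | observation) = 0.0346128 / 0.0501892 = 0.689648.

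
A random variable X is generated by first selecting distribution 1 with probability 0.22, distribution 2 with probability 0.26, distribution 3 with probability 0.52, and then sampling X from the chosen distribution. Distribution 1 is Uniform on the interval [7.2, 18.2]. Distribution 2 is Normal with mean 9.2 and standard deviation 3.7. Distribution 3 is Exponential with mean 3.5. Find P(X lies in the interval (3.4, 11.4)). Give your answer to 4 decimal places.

Conditional on each component, P(3.4 < X < 11.4): 1: 0.381818; 2: 0.665452; 3: 0.340044.
By total probability, P(3.4 < X < 11.4) = 0.22·0.381818 + 0.26·0.665452 + 0.52·0.340044 = 0.43384.

0.4338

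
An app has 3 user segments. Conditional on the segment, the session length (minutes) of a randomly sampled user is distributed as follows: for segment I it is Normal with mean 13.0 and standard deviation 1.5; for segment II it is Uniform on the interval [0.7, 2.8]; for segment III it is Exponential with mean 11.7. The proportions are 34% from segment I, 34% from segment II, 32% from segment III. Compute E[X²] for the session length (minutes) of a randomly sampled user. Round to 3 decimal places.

For each component E[X²] = Var + (mean)², giving I: 171.25; II: 3.43; III: 273.78.
Overall E[X²] = 0.34·171.25 + 0.34·3.43 + 0.32·273.78 = 147.001.

147.001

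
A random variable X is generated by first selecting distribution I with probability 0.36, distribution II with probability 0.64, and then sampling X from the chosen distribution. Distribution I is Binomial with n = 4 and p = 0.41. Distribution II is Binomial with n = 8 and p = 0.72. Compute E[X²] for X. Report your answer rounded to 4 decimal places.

For each component E[X²] = Var + (mean)², giving I: 3.6572; II: 34.7904.
Overall E[X²] = 0.36·3.6572 + 0.64·34.7904 = 23.5824.

23.5824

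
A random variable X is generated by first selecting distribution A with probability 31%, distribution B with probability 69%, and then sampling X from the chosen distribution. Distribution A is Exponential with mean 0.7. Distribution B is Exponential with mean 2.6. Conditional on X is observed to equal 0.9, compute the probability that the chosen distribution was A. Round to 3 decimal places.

0.395

Likelihoods f(0.9 | ·): A: 0.394933; B: 0.272078.
Posterior ∝ prior × likelihood. Numerator for A: 0.31·0.394933 = 0.122429.
Normalizing constant: 0.31·0.394933 + 0.69·0.272078 = 0.310163.
P(A | observation) = 0.122429 / 0.310163 = 0.394725.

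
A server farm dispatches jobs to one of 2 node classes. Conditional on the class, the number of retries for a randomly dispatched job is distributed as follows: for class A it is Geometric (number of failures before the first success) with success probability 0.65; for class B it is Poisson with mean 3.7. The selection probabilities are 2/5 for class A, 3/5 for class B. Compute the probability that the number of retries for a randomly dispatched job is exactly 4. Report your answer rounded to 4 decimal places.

Conditional on each class, P(X = 4): A: 0.00975406; B: 0.193066.
By total probability, P(X = 4) = 0.4·0.00975406 + 0.6·0.193066 = 0.119741.

0.1197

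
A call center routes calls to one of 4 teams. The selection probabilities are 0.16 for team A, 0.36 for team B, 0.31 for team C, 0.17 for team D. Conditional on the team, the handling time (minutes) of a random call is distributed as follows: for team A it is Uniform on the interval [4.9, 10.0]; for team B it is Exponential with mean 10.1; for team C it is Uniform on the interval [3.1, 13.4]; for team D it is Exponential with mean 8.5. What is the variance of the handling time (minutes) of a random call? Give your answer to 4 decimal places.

Per component, A: μ=7.45, E[X²]=57.67; B: μ=10.1, E[X²]=204.02; C: μ=8.25, E[X²]=76.9033; D: μ=8.5, E[X²]=144.5.
E[X] = 0.16·7.45 + 0.36·10.1 + 0.31·8.25 + 0.17·8.5 = 8.8305.
E[X²] = 0.16·57.67 + 0.36·204.02 + 0.31·76.9033 + 0.17·144.5 = 131.079.
Var(X) = E[X²] − (E[X])² = 131.079 − 77.9777 = 53.1017.

53.1017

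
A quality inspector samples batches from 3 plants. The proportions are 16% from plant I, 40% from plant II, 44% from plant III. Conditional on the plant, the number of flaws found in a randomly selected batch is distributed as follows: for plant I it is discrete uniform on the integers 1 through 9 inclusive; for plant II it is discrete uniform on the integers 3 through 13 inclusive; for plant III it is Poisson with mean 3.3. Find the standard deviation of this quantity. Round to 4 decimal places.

3.3445

Per component, I: μ=5, E[X²]=31.6667; II: μ=8, E[X²]=74; III: μ=3.3, E[X²]=14.19.
E[X] = 0.16·5 + 0.4·8 + 0.44·3.3 = 5.452.
E[X²] = 0.16·31.6667 + 0.4·74 + 0.44·14.19 = 40.9103.
Var(X) = E[X²] − (E[X])² = 40.9103 − 29.7243 = 11.186.
SD(X) = √11.186 = 3.34454.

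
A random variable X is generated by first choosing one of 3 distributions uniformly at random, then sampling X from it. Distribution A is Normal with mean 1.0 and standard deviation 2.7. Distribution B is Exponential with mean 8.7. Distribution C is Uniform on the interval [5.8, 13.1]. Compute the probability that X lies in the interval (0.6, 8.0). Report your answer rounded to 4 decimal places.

0.4634

Conditional on each component, P(0.6 < X < 8.0): A: 0.554124; B: 0.534657; C: 0.30137.
By total probability, P(0.6 < X < 8.0) = 0.333333·0.554124 + 0.333333·0.534657 + 0.333333·0.30137 = 0.463384.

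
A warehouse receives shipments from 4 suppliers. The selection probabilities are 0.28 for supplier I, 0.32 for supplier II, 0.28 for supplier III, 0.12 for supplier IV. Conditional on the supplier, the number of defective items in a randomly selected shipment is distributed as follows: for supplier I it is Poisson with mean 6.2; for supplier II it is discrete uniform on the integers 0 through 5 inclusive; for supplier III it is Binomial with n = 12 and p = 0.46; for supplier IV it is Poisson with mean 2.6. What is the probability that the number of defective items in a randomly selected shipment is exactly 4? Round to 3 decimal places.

0.150

Conditional on each supplier, P(X = 4): I: 0.124948; II: 0.166667; III: 0.160246; IV: 0.141422.
By total probability, P(X = 4) = 0.28·0.124948 + 0.32·0.166667 + 0.28·0.160246 + 0.12·0.141422 = 0.150158.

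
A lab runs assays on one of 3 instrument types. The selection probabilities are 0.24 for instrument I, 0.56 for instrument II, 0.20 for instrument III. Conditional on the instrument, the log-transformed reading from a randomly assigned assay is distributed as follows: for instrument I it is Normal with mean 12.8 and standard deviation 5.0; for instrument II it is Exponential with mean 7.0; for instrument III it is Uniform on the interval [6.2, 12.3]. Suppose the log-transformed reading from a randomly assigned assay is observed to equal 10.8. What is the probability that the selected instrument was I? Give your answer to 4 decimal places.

0.2616

Likelihoods f(10.8 | ·): I: 0.073654; II: 0.0305385; III: 0.163934.
Posterior ∝ prior × likelihood. Numerator for I: 0.24·0.073654 = 0.017677.
Normalizing constant: 0.24·0.073654 + 0.56·0.0305385 + 0.2·0.163934 = 0.0675654.
P(I | observation) = 0.017677 / 0.0675654 = 0.261627.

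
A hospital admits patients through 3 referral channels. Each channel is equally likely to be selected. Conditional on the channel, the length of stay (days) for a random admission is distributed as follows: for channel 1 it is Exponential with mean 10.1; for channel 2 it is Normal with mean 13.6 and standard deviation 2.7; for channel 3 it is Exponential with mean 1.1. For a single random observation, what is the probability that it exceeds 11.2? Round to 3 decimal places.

Conditional on each channel, P(X > 11.2): 1: 0.329918; 2: 0.812969; 3: 3.78523e-05.
By total probability, P(X > 11.2) = 0.333333·0.329918 + 0.333333·0.812969 + 0.333333·3.78523e-05 = 0.380975.

0.381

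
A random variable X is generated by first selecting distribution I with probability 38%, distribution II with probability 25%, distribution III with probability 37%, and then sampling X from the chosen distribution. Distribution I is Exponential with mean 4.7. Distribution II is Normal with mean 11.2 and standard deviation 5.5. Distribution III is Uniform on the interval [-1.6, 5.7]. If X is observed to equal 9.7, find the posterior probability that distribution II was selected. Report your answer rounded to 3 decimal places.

0.630

Likelihoods f(9.7 | ·): I: 0.0270142; II: 0.0698869; III: 0.
Posterior ∝ prior × likelihood. Numerator for II: 0.25·0.0698869 = 0.0174717.
Normalizing constant: 0.38·0.0270142 + 0.25·0.0698869 + 0.37·0 = 0.0277371.
P(II | observation) = 0.0174717 / 0.0277371 = 0.629904.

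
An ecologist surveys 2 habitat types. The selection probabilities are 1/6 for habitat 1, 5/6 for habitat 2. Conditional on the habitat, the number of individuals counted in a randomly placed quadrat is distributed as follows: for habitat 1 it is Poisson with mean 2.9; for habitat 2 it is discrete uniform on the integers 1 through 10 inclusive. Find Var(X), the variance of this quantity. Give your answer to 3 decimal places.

Per component, 1: μ=2.9, E[X²]=11.31; 2: μ=5.5, E[X²]=38.5.
E[X] = 0.166667·2.9 + 0.833333·5.5 = 5.06667.
E[X²] = 0.166667·11.31 + 0.833333·38.5 = 33.9683.
Var(X) = E[X²] − (E[X])² = 33.9683 − 25.6711 = 8.29722.

8.297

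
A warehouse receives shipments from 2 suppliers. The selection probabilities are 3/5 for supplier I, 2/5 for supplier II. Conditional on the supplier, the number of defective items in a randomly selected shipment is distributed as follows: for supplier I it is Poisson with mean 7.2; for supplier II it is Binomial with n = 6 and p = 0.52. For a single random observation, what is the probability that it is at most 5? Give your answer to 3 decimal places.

0.558

Conditional on each supplier, P(X ≤ 5): I: 0.275897; II: 0.980229.
By total probability, P(X ≤ 5) = 0.6·0.275897 + 0.4·0.980229 = 0.55763.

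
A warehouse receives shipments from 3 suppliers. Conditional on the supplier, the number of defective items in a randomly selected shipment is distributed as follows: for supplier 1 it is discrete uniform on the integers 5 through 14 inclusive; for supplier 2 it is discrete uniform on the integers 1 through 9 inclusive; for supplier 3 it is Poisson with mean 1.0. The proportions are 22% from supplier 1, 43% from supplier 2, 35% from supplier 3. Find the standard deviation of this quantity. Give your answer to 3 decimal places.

3.862

Per component, 1: μ=9.5, E[X²]=98.5; 2: μ=5, E[X²]=31.6667; 3: μ=1, E[X²]=2.
E[X] = 0.22·9.5 + 0.43·5 + 0.35·1 = 4.59.
E[X²] = 0.22·98.5 + 0.43·31.6667 + 0.35·2 = 35.9867.
Var(X) = E[X²] − (E[X])² = 35.9867 − 21.0681 = 14.9186.
SD(X) = √14.9186 = 3.86246.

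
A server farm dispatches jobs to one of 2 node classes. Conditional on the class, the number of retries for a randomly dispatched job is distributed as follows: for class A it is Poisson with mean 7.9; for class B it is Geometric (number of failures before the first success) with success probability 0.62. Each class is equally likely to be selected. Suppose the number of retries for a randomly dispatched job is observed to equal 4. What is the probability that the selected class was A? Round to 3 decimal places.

Likelihoods P(X=4 | ·): A: 0.0601687; B: 0.0129278.
Posterior ∝ prior × likelihood. Numerator for A: 0.5·0.0601687 = 0.0300844.
Normalizing constant: 0.5·0.0601687 + 0.5·0.0129278 = 0.0365483.
P(A | observation) = 0.0300844 / 0.0365483 = 0.82314.

0.823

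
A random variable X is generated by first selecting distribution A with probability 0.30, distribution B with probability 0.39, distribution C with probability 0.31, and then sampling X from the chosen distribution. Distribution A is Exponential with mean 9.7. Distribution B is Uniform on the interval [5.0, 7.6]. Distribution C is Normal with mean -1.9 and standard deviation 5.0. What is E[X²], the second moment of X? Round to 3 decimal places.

81.022

For each component E[X²] = Var + (mean)², giving A: 188.18; B: 40.2533; C: 28.61.
Overall E[X²] = 0.3·188.18 + 0.39·40.2533 + 0.31·28.61 = 81.0219.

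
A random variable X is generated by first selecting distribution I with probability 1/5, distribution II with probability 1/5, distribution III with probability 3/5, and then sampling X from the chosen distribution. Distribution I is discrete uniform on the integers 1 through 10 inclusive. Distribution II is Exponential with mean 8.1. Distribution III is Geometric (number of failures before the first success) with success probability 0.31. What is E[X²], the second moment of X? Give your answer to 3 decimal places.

41.225

For each component E[X²] = Var + (mean)², giving I: 38.5; II: 131.22; III: 12.1342.
Overall E[X²] = 0.2·38.5 + 0.2·131.22 + 0.6·12.1342 = 41.2245.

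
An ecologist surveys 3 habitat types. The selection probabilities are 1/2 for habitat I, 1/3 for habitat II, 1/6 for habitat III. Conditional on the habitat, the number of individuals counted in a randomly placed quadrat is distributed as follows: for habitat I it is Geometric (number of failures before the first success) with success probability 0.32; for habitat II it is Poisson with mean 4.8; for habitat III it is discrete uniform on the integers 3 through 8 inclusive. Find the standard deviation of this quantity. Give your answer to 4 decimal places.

2.7524

Per component, I: μ=2.125, E[X²]=11.1562; II: μ=4.8, E[X²]=27.84; III: μ=5.5, E[X²]=33.1667.
E[X] = 0.5·2.125 + 0.333333·4.8 + 0.166667·5.5 = 3.57917.
E[X²] = 0.5·11.1562 + 0.333333·27.84 + 0.166667·33.1667 = 20.3859.
Var(X) = E[X²] − (E[X])² = 20.3859 − 12.8104 = 7.57547.
SD(X) = √7.57547 = 2.75236.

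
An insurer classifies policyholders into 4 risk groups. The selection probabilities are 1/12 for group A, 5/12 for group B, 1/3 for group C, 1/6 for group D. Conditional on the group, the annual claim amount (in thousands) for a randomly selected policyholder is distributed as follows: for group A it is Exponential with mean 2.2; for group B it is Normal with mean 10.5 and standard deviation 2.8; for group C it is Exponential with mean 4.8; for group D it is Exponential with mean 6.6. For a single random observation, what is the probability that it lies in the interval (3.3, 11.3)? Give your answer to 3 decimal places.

0.478

Conditional on each group, P(3.3 < X < 11.3): A: 0.217251; B: 0.607388; C: 0.407859; D: 0.426048.
By total probability, P(3.3 < X < 11.3) = 0.0833333·0.217251 + 0.416667·0.607388 + 0.333333·0.407859 + 0.166667·0.426048 = 0.478143.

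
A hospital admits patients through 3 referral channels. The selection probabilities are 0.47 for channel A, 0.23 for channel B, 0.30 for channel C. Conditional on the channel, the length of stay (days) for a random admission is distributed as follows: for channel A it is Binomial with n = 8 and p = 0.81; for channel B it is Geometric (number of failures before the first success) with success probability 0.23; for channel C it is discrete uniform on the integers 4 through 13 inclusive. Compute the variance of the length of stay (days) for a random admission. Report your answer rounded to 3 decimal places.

9.869

Per component, A: μ=6.48, E[X²]=43.2216; B: μ=3.34783, E[X²]=25.7637; C: μ=8.5, E[X²]=80.5.
E[X] = 0.47·6.48 + 0.23·3.34783 + 0.3·8.5 = 6.3656.
E[X²] = 0.47·43.2216 + 0.23·25.7637 + 0.3·80.5 = 50.3898.
Var(X) = E[X²] − (E[X])² = 50.3898 − 40.5209 = 9.86894.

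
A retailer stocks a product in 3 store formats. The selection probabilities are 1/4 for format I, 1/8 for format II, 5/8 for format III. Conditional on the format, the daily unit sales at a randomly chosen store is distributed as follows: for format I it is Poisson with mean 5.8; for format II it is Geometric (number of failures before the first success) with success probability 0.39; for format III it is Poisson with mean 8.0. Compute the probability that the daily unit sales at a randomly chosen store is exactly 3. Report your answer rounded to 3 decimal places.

Conditional on each format, P(X = 3): I: 0.098452; II: 0.0885226; III: 0.0286261.
By total probability, P(X = 3) = 0.25·0.098452 + 0.125·0.0885226 + 0.625·0.0286261 = 0.0535697.

0.054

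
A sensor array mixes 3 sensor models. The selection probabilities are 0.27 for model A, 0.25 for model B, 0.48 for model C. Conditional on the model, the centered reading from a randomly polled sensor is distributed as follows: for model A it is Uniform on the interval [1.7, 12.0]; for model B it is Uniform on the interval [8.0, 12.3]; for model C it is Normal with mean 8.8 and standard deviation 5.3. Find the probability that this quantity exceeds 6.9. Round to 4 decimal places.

Conditional on each model, P(X > 6.9): A: 0.495146; B: 1; C: 0.640012.
By total probability, P(X > 6.9) = 0.27·0.495146 + 0.25·1 + 0.48·0.640012 = 0.690895.

0.6909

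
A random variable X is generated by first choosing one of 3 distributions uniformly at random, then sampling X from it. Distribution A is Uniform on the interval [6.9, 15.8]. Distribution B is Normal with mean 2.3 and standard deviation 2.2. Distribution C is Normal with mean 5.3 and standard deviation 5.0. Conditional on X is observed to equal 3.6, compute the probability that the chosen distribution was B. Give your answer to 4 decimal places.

0.6691

Likelihoods f(3.6 | ·): A: 0; B: 0.152288; C: 0.0753074.
Posterior ∝ prior × likelihood. Numerator for B: 0.333333·0.152288 = 0.0507626.
Normalizing constant: 0.333333·0 + 0.333333·0.152288 + 0.333333·0.0753074 = 0.0758651.
P(B | observation) = 0.0507626 / 0.0758651 = 0.669117.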